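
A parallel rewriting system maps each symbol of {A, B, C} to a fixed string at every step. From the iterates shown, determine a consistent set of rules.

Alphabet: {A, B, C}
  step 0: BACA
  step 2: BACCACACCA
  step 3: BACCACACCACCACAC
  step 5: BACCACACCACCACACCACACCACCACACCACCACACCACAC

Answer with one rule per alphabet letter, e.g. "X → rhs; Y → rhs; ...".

A->C, B->BA, C->CA

  step 2 ⇒ step 3: BACCACACCA ⇒ BA·C·CA·CA·C·CA·C·CA·CA·C
    A ↦ C
    B ↦ BA
    C ↦ CA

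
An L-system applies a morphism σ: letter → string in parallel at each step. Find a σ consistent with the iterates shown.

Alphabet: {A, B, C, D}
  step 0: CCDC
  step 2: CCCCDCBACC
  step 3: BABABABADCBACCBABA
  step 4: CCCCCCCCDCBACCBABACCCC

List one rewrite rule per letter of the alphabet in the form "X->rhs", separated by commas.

  step 3 ⇒ step 4: BABABABADCBACCBABA ⇒ C·C·C·C·C·C·C·C·DC·BA·C·C·BA·BA·C·C·C·C
    A ↦ C
    B ↦ C
    C ↦ BA
    D ↦ DC

A->C, B->C, C->BA, D->DC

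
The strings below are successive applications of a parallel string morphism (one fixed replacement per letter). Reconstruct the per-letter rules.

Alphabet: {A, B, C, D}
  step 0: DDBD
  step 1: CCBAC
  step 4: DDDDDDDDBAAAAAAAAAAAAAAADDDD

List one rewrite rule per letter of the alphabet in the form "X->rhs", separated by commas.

  step 0 ⇒ step 1: DDBD ⇒ C·C·BA·C
    B ↦ BA
    D ↦ C
    A ↦ AA  (constrained at step 1)
    C ↦ DD  (constrained at step 1)

A->AA, B->BA, C->DD, D->C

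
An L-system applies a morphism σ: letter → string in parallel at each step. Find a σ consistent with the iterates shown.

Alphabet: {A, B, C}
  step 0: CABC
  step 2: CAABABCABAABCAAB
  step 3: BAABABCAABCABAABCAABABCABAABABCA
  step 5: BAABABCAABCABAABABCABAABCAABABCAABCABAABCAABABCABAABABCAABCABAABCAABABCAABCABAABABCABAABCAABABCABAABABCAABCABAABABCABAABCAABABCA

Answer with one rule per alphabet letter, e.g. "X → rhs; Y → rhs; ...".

  step 2 ⇒ step 3: CAABABCABAABCAAB ⇒ BA·AB·AB·CA·AB·CA·BA·AB·CA·AB·AB·CA·BA·AB·AB·CA
    A ↦ AB
    B ↦ CA
    C ↦ BA

A->AB, B->CA, C->BA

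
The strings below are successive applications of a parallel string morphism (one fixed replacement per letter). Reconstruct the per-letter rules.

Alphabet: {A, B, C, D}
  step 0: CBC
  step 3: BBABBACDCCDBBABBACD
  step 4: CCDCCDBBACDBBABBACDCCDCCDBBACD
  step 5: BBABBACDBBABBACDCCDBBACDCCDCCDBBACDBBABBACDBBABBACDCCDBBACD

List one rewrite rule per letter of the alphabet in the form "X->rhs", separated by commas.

  step 4 ⇒ step 5: CCDCCDBBACDBBABBACDCCDCCDBBACD ⇒ BBA·BBA·CD·BBA·BBA·CD·C·C·D·BBA·CD·C·C·D·C·C·D·BBA·CD·BBA·BBA·CD·BBA·BBA·CD·C·C·D·BBA·CD
    A ↦ D
    B ↦ C
    C ↦ BBA
    D ↦ CD

A->D, B->C, C->BBA, D->CD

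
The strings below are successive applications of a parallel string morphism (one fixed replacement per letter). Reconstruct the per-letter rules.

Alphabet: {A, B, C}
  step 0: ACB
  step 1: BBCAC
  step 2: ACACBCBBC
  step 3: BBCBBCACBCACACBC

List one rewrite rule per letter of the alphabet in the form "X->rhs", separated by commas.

A->B, B->AC, C->BC

  step 2 ⇒ step 3: ACACBCBBC ⇒ B·BC·B·BC·AC·BC·AC·AC·BC
    A ↦ B
    B ↦ AC
    C ↦ BC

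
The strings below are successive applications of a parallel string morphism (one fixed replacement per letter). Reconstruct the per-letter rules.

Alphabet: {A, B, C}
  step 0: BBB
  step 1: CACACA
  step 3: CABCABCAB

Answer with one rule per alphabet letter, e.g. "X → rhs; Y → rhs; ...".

A->C, B->CA, C->B

  step 0 ⇒ step 1: BBB ⇒ CA·CA·CA
    B ↦ CA
    A ↦ C  (constrained at step 1)
    C ↦ B  (constrained at step 1)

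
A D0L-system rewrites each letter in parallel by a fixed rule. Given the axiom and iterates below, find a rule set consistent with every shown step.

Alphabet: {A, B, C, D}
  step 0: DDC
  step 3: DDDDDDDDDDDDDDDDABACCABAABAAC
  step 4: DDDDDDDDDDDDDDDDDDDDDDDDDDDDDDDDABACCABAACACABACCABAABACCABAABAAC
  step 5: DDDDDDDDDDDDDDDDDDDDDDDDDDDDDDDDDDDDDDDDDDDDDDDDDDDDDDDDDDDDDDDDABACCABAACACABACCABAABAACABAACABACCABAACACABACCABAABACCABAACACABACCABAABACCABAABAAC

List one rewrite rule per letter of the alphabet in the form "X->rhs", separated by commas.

  step 4 ⇒ step 5: DDDDDDDDDDDDDDDDDDDDDDDDDDDDDDDDABACCABAACACABACCABAABACCABAABAAC ⇒ DD·DD·DD·DD·DD·DD·DD·DD·DD·DD·DD·DD·DD·DD·DD·DD·DD·DD·DD·DD·DD·DD·DD·DD·DD·DD·DD·DD·DD·DD·DD·DD·ABA·CC·ABA·AC·AC·ABA·CC·ABA·ABA·AC·ABA·AC·ABA·CC·ABA·AC·AC·ABA·CC·ABA·ABA·CC·ABA·AC·AC·ABA·CC·ABA·ABA·CC·ABA·ABA·AC
    A ↦ ABA
    B ↦ CC
    C ↦ AC
    D ↦ DD

A->ABA, B->CC, C->AC, D->DD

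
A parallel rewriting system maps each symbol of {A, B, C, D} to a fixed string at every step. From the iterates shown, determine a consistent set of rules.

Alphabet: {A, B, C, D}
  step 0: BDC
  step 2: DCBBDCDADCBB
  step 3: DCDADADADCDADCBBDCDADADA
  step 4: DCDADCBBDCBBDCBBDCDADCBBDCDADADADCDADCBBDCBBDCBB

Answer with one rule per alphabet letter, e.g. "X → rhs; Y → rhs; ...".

  step 3 ⇒ step 4: DCDADADADCDADCBBDCDADADA ⇒ DC·DA·DC·BB·DC·BB·DC·BB·DC·DA·DC·BB·DC·DA·DA·DA·DC·DA·DC·BB·DC·BB·DC·BB
    A ↦ BB
    B ↦ DA
    C ↦ DA
    D ↦ DC

A->BB, B->DA, C->DA, D->DC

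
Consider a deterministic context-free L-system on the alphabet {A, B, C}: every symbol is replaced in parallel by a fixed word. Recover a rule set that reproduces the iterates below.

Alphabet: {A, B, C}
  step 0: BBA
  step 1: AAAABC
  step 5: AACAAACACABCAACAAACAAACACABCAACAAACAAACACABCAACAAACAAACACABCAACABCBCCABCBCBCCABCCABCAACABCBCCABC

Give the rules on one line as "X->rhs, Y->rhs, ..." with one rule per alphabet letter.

  step 0 ⇒ step 1: BBA ⇒ AA·AA·BC
    A ↦ BC
    B ↦ AA
    C ↦ CA  (constrained at step 1)

A->BC, B->AA, C->CA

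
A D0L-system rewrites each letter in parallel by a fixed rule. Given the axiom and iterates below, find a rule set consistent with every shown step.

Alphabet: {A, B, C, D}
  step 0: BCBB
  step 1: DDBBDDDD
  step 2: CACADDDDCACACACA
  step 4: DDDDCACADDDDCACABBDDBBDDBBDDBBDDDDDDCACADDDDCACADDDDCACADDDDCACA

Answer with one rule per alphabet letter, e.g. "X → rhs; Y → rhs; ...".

A->DD, B->DD, C->BB, D->CA

  step 1 ⇒ step 2: DDBBDDDD ⇒ CA·CA·DD·DD·CA·CA·CA·CA
    B ↦ DD
    D ↦ CA
    A ↦ DD  (constrained at step 2)
  step 0 ⇒ step 1: BCBB ⇒ DD·BB·DD·DD
    C ↦ BB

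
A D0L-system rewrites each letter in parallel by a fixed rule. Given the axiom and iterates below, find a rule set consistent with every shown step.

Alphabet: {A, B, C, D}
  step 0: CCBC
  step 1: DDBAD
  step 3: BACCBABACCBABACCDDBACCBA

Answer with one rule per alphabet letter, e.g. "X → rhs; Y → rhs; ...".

A->CC, B->BA, C->D, D->BAB

  step 0 ⇒ step 1: CCBC ⇒ D·D·BA·D
    B ↦ BA
    C ↦ D
    A ↦ CC  (constrained at step 1)
    D ↦ BAB  (constrained at step 1)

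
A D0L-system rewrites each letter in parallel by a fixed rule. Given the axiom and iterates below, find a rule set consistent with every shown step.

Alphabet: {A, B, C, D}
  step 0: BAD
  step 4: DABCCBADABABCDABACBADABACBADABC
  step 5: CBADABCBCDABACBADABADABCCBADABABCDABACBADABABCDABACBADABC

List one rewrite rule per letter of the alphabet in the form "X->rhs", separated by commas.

  step 4 ⇒ step 5: DABCCBADABABCDABACBADABACBADABC ⇒ C·BA·DA·BC·BC·DA·BA·C·BA·DA·BA·DA·BC·C·BA·DA·BA·BC·DA·BA·C·BA·DA·BA·BC·DA·BA·C·BA·DA·BC
    A ↦ BA
    B ↦ DA
    C ↦ BC
    D ↦ C

A->BA, B->DA, C->BC, D->C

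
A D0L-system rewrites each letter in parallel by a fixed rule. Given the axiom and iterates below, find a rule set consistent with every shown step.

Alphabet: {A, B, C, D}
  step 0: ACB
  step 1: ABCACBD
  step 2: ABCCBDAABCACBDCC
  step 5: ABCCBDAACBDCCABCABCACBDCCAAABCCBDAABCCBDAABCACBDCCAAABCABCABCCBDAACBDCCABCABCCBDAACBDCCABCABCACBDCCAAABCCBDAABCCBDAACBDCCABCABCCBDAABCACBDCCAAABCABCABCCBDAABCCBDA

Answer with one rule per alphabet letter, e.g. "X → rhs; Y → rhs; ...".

  step 1 ⇒ step 2: ABCACBD ⇒ ABC·CBD·A·ABC·A·CBD·CC
    A ↦ ABC
    B ↦ CBD
    C ↦ A
    D ↦ CC

A->ABC, B->CBD, C->A, D->CC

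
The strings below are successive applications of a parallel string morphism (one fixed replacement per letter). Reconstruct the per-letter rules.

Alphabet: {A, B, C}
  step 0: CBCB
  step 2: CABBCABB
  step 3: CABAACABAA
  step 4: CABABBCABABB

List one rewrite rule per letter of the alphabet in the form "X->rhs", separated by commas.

  step 3 ⇒ step 4: CABAACABAA ⇒ CA·B·A·B·B·CA·B·A·B·B
    A ↦ B
    B ↦ A
    C ↦ CA

A->B, B->A, C->CA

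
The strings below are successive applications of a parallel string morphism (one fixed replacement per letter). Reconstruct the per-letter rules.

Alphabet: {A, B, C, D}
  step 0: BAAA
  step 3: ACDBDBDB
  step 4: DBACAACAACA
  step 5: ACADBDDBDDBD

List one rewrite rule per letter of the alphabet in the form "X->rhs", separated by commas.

  step 4 ⇒ step 5: DBACAACAACA ⇒ AC·A·D·B·D·D·B·D·D·B·D
    A ↦ D
    B ↦ A
    C ↦ B
    D ↦ AC

A->D, B->A, C->B, D->AC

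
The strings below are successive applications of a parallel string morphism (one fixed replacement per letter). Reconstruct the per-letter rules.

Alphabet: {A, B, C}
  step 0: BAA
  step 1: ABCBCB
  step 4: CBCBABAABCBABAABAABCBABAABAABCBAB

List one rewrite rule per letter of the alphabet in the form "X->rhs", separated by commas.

  step 0 ⇒ step 1: BAA ⇒ AB·CB·CB
    A ↦ CB
    B ↦ AB
    C ↦ A  (constrained at step 1)

A->CB, B->AB, C->A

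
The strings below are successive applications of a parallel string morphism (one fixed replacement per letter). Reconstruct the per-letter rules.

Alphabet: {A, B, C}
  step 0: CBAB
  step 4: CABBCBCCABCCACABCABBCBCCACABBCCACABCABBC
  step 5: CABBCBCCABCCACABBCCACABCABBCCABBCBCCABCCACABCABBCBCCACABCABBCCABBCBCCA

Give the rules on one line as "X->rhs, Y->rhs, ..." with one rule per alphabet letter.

A->B, B->BC, C->CA

  step 4 ⇒ step 5: CABBCBCCABCCACABCABBCBCCACABBCCACABCABBC ⇒ CA·B·BC·BC·CA·BC·CA·CA·B·BC·CA·CA·B·CA·B·BC·CA·B·BC·BC·CA·BC·CA·CA·B·CA·B·BC·BC·CA·CA·B·CA·B·BC·CA·B·BC·BC·CA
    A ↦ B
    B ↦ BC
    C ↦ CA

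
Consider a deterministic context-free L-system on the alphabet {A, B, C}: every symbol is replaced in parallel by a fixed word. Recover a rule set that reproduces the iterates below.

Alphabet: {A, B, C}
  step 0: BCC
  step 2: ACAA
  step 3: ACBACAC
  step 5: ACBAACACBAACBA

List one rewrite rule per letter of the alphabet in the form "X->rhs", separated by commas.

A->AC, B->A, C->B

  step 2 ⇒ step 3: ACAA ⇒ AC·B·AC·AC
    A ↦ AC
    C ↦ B
    B ↦ A  (constrained at step 0)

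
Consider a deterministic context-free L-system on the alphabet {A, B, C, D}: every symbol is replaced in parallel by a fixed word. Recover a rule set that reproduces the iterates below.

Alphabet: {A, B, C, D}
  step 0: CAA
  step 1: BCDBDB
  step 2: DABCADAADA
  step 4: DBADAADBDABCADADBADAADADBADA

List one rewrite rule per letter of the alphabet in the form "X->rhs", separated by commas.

A->DB, B->DA, C->BC, D->A

  step 1 ⇒ step 2: BCDBDB ⇒ DA·BC·A·DA·A·DA
    B ↦ DA
    C ↦ BC
    D ↦ A
  step 0 ⇒ step 1: CAA ⇒ BC·DB·DB
    A ↦ DB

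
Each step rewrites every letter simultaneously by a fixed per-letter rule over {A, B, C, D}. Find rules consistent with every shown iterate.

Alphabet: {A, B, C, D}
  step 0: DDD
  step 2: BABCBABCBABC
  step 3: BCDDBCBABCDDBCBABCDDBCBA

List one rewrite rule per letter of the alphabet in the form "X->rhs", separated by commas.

A->DD, B->BC, C->BA, D->CB

  step 2 ⇒ step 3: BABCBABCBABC ⇒ BC·DD·BC·BA·BC·DD·BC·BA·BC·DD·BC·BA
    A ↦ DD
    B ↦ BC
    C ↦ BA
    D ↦ CB  (constrained at step 0)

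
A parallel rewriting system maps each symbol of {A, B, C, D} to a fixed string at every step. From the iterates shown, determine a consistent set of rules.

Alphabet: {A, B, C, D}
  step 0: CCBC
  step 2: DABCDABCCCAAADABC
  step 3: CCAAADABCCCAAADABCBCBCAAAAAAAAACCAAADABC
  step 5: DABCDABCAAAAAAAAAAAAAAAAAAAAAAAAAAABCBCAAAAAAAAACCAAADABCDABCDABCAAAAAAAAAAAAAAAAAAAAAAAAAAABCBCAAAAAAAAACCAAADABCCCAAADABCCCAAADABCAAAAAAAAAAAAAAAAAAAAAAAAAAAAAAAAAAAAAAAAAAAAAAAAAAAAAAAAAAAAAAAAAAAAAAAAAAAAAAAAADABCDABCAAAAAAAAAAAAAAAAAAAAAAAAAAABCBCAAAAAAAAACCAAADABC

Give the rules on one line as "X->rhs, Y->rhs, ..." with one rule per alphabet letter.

  step 2 ⇒ step 3: DABCDABCCCAAADABC ⇒ CC·AAA·DA·BC·CC·AAA·DA·BC·BC·BC·AAA·AAA·AAA·CC·AAA·DA·BC
    A ↦ AAA
    B ↦ DA
    C ↦ BC
    D ↦ CC

A->AAA, B->DA, C->BC, D->CC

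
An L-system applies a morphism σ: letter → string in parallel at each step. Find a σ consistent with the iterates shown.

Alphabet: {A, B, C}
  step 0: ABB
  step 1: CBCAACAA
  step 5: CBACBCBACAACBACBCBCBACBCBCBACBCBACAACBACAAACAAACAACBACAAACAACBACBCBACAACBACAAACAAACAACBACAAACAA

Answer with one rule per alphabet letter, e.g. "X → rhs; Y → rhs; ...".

  step 0 ⇒ step 1: ABB ⇒ CB·CAA·CAA
    A ↦ CB
    B ↦ CAA
    C ↦ A  (constrained at step 1)

A->CB, B->CAA, C->A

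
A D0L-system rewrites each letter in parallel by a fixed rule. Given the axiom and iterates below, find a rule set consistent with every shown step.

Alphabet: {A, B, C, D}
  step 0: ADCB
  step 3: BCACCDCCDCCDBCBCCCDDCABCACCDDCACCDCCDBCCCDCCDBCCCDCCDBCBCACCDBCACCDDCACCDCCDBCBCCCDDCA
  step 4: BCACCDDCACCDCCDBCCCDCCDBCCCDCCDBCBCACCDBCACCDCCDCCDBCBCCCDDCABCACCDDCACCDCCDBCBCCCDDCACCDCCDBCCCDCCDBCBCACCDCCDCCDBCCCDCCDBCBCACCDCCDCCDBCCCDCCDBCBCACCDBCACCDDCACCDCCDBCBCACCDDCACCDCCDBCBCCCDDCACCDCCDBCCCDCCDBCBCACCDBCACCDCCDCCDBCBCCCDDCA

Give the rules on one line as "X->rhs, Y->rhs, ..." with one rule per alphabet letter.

  step 3 ⇒ step 4: BCACCDCCDCCDBCBCCCDDCABCACCDDCACCDCCDBCCCDCCDBCCCDCCDBCBCACCDBCACCDDCACCDCCDBCBCCCDDCA ⇒ BCA·CCD·DCA·CCD·CCD·BC·CCD·CCD·BC·CCD·CCD·BC·BCA·CCD·BCA·CCD·CCD·CCD·BC·BC·CCD·DCA·BCA·CCD·DCA·CCD·CCD·BC·BC·CCD·DCA·CCD·CCD·BC·CCD·CCD·BC·BCA·CCD·CCD·CCD·BC·CCD·CCD·BC·BCA·CCD·CCD·CCD·BC·CCD·CCD·BC·BCA·CCD·BCA·CCD·DCA·CCD·CCD·BC·BCA·CCD·DCA·CCD·CCD·BC·BC·CCD·DCA·CCD·CCD·BC·CCD·CCD·BC·BCA·CCD·BCA·CCD·CCD·CCD·BC·BC·CCD·DCA
    A ↦ DCA
    B ↦ BCA
    C ↦ CCD
    D ↦ BC

A->DCA, B->BCA, C->CCD, D->BC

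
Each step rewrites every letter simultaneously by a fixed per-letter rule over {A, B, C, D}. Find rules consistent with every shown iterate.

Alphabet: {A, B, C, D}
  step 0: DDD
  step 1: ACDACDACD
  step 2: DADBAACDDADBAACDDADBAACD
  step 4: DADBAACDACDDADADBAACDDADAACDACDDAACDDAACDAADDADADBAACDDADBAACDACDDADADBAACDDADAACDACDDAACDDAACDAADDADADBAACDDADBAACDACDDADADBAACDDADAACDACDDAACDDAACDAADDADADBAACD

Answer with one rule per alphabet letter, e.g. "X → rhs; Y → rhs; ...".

  step 1 ⇒ step 2: ACDACDACD ⇒ DA·DBA·ACD·DA·DBA·ACD·DA·DBA·ACD
    A ↦ DA
    C ↦ DBA
    D ↦ ACD
    B ↦ AAD  (constrained at step 2)

A->DA, B->AAD, C->DBA, D->ACD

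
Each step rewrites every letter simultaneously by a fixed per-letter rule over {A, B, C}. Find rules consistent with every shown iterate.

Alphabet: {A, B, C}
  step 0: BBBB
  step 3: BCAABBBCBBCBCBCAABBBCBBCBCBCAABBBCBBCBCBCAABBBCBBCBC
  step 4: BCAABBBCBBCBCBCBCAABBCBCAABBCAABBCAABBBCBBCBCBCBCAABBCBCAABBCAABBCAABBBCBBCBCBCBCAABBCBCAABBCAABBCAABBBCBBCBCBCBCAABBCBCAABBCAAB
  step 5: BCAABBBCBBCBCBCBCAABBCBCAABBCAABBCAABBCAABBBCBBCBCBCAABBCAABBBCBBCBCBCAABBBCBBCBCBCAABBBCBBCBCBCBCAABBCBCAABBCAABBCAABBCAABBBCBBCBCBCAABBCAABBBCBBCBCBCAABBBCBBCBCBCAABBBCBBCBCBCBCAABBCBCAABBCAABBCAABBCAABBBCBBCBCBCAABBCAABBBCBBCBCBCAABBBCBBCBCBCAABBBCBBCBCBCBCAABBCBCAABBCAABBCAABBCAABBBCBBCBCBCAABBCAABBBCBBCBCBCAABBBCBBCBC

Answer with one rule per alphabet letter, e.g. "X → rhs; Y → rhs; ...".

A->BBC, B->BC, C->AAB

  step 4 ⇒ step 5: BCAABBBCBBCBCBCBCAABBCBCAABBCAABBCAABBBCBBCBCBCBCAABBCBCAABBCAABBCAABBBCBBCBCBCBCAABBCBCAABBCAABBCAABBBCBBCBCBCBCAABBCBCAABBCAAB ⇒ BC·AAB·BBC·BBC·BC·BC·BC·AAB·BC·BC·AAB·BC·AAB·BC·AAB·BC·AAB·BBC·BBC·BC·BC·AAB·BC·AAB·BBC·BBC·BC·BC·AAB·BBC·BBC·BC·BC·AAB·BBC·BBC·BC·BC·BC·AAB·BC·BC·AAB·BC·AAB·BC·AAB·BC·AAB·BBC·BBC·BC·BC·AAB·BC·AAB·BBC·BBC·BC·BC·AAB·BBC·BBC·BC·BC·AAB·BBC·BBC·BC·BC·BC·AAB·BC·BC·AAB·BC·AAB·BC·AAB·BC·AAB·BBC·BBC·BC·BC·AAB·BC·AAB·BBC·BBC·BC·BC·AAB·BBC·BBC·BC·BC·AAB·BBC·BBC·BC·BC·BC·AAB·BC·BC·AAB·BC·AAB·BC·AAB·BC·AAB·BBC·BBC·BC·BC·AAB·BC·AAB·BBC·BBC·BC·BC·AAB·BBC·BBC·BC
    A ↦ BBC
    B ↦ BC
    C ↦ AAB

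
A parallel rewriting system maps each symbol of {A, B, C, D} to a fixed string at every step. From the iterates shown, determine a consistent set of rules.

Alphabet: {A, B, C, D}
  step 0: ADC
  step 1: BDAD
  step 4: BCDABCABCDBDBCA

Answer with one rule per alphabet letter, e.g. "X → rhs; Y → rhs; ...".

A->BD, B->BC, C->D, D->A

  step 0 ⇒ step 1: ADC ⇒ BD·A·D
    A ↦ BD
    C ↦ D
    D ↦ A
    B ↦ BC  (constrained at step 1)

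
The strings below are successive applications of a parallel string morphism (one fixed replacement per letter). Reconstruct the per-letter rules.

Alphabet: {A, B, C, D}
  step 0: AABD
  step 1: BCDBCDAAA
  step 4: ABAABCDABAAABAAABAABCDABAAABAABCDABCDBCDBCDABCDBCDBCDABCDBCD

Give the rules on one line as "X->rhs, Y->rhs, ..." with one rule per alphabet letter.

A->BCD, B->A, C->B, D->AA

  step 0 ⇒ step 1: AABD ⇒ BCD·BCD·A·AA
    A ↦ BCD
    B ↦ A
    D ↦ AA
    C ↦ B  (constrained at step 1)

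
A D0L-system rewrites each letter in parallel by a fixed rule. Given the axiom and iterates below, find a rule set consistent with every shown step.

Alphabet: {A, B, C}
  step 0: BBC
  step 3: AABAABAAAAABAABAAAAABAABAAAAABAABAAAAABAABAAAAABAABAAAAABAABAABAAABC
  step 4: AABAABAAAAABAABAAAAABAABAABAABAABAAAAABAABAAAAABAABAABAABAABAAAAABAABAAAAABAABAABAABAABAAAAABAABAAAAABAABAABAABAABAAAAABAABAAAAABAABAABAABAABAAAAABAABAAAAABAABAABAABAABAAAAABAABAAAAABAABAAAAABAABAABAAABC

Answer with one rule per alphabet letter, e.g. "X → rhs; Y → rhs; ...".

A->AAB, B->AAA, C->BC

  step 3 ⇒ step 4: AABAABAAAAABAABAAAAABAABAAAAABAABAAAAABAABAAAAABAABAAAAABAABAABAAABC ⇒ AAB·AAB·AAA·AAB·AAB·AAA·AAB·AAB·AAB·AAB·AAB·AAA·AAB·AAB·AAA·AAB·AAB·AAB·AAB·AAB·AAA·AAB·AAB·AAA·AAB·AAB·AAB·AAB·AAB·AAA·AAB·AAB·AAA·AAB·AAB·AAB·AAB·AAB·AAA·AAB·AAB·AAA·AAB·AAB·AAB·AAB·AAB·AAA·AAB·AAB·AAA·AAB·AAB·AAB·AAB·AAB·AAA·AAB·AAB·AAA·AAB·AAB·AAA·AAB·AAB·AAB·AAA·BC
    A ↦ AAB
    B ↦ AAA
    C ↦ BC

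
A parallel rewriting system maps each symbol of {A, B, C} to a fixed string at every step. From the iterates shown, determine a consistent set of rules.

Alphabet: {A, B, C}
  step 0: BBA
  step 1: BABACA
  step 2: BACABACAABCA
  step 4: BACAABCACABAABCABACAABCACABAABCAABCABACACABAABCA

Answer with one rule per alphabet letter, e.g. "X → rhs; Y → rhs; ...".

A->CA, B->BA, C->AB

  step 1 ⇒ step 2: BABACA ⇒ BA·CA·BA·CA·AB·CA
    A ↦ CA
    B ↦ BA
    C ↦ AB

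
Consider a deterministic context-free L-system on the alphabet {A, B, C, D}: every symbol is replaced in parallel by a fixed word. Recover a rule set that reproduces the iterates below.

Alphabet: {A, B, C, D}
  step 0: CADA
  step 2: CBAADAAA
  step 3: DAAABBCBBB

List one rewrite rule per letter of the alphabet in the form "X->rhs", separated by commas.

A->B, B->AA, C->DA, D->C

  step 2 ⇒ step 3: CBAADAAA ⇒ DA·AA·B·B·C·B·B·B
    A ↦ B
    B ↦ AA
    C ↦ DA
    D ↦ C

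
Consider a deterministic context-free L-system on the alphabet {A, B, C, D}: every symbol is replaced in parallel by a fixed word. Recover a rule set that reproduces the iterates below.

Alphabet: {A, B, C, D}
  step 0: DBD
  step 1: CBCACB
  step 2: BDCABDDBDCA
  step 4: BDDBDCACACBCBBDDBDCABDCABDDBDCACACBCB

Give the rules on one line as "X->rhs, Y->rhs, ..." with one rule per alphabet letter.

A->D, B->CA, C->BD, D->CB

  step 1 ⇒ step 2: CBCACB ⇒ BD·CA·BD·D·BD·CA
    A ↦ D
    B ↦ CA
    C ↦ BD
  step 0 ⇒ step 1: DBD ⇒ CB·CA·CB
    D ↦ CB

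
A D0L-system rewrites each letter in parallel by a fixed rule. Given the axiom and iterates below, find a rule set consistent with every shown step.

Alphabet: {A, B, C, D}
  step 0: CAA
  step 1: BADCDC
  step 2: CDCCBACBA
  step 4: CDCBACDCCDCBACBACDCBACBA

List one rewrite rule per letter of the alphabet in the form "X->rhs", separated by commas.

A->DC, B->C, C->BA, D->C

  step 1 ⇒ step 2: BADCDC ⇒ C·DC·C·BA·C·BA
    A ↦ DC
    B ↦ C
    C ↦ BA
    D ↦ C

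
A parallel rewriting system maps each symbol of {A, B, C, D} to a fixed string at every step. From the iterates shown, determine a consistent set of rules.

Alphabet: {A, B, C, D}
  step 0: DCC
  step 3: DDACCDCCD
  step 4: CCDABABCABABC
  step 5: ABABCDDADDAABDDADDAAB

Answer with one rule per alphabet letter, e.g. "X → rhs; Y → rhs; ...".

  step 4 ⇒ step 5: CCDABABCABABC ⇒ AB·AB·C·D·DA·D·DA·AB·D·DA·D·DA·AB
    A ↦ D
    B ↦ DA
    C ↦ AB
    D ↦ C

A->D, B->DA, C->AB, D->C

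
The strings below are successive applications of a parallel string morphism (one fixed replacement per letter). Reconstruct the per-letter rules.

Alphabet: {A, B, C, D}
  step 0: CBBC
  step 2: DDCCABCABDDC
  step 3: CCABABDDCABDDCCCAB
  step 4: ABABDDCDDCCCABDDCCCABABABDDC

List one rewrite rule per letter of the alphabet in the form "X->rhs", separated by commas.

  step 3 ⇒ step 4: CCABABDDCABDDCCCAB ⇒ AB·AB·D·DC·D·DC·C·C·AB·D·DC·C·C·AB·AB·AB·D·DC
    A ↦ D
    B ↦ DC
    C ↦ AB
    D ↦ C

A->D, B->DC, C->AB, D->C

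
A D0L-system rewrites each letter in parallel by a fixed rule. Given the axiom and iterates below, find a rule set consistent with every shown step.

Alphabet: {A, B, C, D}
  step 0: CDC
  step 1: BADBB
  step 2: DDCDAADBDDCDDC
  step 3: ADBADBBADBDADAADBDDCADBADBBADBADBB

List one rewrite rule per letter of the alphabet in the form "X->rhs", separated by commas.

  step 2 ⇒ step 3: DDCDAADBDDCDDC ⇒ ADB·ADB·B·ADB·DA·DA·ADB·DDC·ADB·ADB·B·ADB·ADB·B
    A ↦ DA
    B ↦ DDC
    C ↦ B
    D ↦ ADB

A->DA, B->DDC, C->B, D->ADB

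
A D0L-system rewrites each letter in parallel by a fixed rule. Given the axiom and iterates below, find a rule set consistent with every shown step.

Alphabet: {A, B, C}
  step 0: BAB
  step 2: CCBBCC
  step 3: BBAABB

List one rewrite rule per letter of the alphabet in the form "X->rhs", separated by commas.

  step 2 ⇒ step 3: CCBBCC ⇒ B·B·A·A·B·B
    B ↦ A
    C ↦ B
    A ↦ CC  (constrained at step 0)

A->CC, B->A, C->B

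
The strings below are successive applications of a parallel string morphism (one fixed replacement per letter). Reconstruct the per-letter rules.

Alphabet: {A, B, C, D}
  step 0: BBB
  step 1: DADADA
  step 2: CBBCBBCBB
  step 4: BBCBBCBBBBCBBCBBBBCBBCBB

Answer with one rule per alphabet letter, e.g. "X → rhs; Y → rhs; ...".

A->BB, B->DA, C->A, D->C

  step 1 ⇒ step 2: DADADA ⇒ C·BB·C·BB·C·BB
    A ↦ BB
    D ↦ C
  step 0 ⇒ step 1: BBB ⇒ DA·DA·DA
    B ↦ DA
    C ↦ A  (constrained at step 2)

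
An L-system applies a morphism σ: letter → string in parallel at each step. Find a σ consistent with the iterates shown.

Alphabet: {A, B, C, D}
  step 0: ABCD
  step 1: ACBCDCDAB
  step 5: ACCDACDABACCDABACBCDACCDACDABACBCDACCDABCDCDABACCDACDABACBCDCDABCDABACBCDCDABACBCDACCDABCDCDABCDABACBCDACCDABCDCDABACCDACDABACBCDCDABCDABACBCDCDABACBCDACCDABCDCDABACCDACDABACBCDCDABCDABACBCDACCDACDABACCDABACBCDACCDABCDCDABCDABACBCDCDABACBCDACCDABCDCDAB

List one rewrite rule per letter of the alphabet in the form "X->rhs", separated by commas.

  step 0 ⇒ step 1: ABCD ⇒ AC·BCD·CDA·B
    A ↦ AC
    B ↦ BCD
    C ↦ CDA
    D ↦ B

A->AC, B->BCD, C->CDA, D->B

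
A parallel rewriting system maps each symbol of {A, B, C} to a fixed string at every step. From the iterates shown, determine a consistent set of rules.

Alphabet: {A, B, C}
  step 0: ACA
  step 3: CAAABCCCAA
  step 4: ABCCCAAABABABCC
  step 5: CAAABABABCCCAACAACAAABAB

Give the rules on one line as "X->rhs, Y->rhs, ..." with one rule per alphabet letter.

  step 4 ⇒ step 5: ABCCCAAABABABCC ⇒ C·AA·AB·AB·AB·C·C·C·AA·C·AA·C·AA·AB·AB
    A ↦ C
    B ↦ AA
    C ↦ AB

A->C, B->AA, C->AB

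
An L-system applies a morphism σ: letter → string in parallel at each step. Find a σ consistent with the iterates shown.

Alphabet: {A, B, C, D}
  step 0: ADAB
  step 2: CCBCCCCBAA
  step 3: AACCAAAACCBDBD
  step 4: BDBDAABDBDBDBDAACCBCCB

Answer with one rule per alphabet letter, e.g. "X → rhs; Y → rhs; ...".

  step 3 ⇒ step 4: AACCAAAACCBDBD ⇒ BD·BD·A·A·BD·BD·BD·BD·A·A·CC·B·CC·B
    A ↦ BD
    B ↦ CC
    C ↦ A
    D ↦ B

A->BD, B->CC, C->A, D->B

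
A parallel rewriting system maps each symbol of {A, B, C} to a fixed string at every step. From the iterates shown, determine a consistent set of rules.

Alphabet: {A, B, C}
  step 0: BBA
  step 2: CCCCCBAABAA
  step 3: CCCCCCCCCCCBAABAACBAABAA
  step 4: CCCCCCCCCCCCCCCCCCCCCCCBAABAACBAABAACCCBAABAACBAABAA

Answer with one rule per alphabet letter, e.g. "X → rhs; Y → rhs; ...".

A->BAA, B->C, C->CC

  step 3 ⇒ step 4: CCCCCCCCCCCBAABAACBAABAA ⇒ CC·CC·CC·CC·CC·CC·CC·CC·CC·CC·CC·C·BAA·BAA·C·BAA·BAA·CC·C·BAA·BAA·C·BAA·BAA
    A ↦ BAA
    B ↦ C
    C ↦ CC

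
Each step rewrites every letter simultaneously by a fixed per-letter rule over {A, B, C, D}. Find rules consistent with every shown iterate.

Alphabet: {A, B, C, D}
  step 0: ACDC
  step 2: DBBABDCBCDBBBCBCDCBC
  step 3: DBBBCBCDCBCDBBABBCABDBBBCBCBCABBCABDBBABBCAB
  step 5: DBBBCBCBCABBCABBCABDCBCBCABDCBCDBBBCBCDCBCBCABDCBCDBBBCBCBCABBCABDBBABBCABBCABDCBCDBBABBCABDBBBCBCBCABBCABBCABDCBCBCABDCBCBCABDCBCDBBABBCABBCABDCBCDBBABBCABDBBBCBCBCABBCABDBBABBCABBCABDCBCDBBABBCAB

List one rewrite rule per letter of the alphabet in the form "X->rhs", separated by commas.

  step 2 ⇒ step 3: DBBABDCBCDBBBCBCDCBC ⇒ DBB·BC·BC·DC·BC·DBB·AB·BC·AB·DBB·BC·BC·BC·AB·BC·AB·DBB·AB·BC·AB
    A ↦ DC
    B ↦ BC
    C ↦ AB
    D ↦ DBB

A->DC, B->BC, C->AB, D->DBB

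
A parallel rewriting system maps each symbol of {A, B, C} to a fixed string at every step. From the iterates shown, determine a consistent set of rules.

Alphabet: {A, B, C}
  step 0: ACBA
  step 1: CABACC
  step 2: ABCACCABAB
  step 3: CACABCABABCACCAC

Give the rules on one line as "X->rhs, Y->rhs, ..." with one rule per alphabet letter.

A->C, B->AC, C->AB

  step 2 ⇒ step 3: ABCACCABAB ⇒ C·AC·AB·C·AB·AB·C·AC·C·AC
    A ↦ C
    B ↦ AC
    C ↦ AB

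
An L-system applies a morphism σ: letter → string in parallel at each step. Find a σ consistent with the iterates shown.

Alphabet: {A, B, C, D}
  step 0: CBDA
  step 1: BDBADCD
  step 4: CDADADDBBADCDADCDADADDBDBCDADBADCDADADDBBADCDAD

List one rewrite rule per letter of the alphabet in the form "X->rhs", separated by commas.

  step 0 ⇒ step 1: CBDA ⇒ B·DB·AD·CD
    A ↦ CD
    B ↦ DB
    C ↦ B
    D ↦ AD

A->CD, B->DB, C->B, D->AD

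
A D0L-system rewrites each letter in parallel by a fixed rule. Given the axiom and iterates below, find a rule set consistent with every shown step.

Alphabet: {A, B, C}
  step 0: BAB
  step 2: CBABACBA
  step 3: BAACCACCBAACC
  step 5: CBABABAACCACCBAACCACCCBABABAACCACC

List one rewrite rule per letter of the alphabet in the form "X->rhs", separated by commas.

  step 2 ⇒ step 3: CBABACBA ⇒ BA·AC·C·AC·C·BA·AC·C
    A ↦ C
    B ↦ AC
    C ↦ BA

A->C, B->AC, C->BA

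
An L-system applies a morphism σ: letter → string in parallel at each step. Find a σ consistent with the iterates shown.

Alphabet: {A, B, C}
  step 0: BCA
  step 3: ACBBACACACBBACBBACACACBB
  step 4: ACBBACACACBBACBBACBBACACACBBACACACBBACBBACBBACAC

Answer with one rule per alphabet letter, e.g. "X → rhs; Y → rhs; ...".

A->ACB, B->AC, C->B

  step 3 ⇒ step 4: ACBBACACACBBACBBACACACBB ⇒ ACB·B·AC·AC·ACB·B·ACB·B·ACB·B·AC·AC·ACB·B·AC·AC·ACB·B·ACB·B·ACB·B·AC·AC
    A ↦ ACB
    B ↦ AC
    C ↦ B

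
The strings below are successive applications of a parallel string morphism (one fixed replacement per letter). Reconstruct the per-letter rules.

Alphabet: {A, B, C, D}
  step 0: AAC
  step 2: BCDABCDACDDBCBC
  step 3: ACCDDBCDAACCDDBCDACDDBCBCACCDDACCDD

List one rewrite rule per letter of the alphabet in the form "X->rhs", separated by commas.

A->DA, B->AC, C->CDD, D->BC

  step 2 ⇒ step 3: BCDABCDACDDBCBC ⇒ AC·CDD·BC·DA·AC·CDD·BC·DA·CDD·BC·BC·AC·CDD·AC·CDD
    A ↦ DA
    B ↦ AC
    C ↦ CDD
    D ↦ BC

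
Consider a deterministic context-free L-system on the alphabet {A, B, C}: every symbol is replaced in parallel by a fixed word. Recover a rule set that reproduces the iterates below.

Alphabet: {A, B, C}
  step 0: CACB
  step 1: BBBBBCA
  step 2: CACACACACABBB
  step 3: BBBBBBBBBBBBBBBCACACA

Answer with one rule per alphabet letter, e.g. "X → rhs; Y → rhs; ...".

A->B, B->CA, C->BB

  step 2 ⇒ step 3: CACACACACABBB ⇒ BB·B·BB·B·BB·B·BB·B·BB·B·CA·CA·CA
    A ↦ B
    B ↦ CA
    C ↦ BB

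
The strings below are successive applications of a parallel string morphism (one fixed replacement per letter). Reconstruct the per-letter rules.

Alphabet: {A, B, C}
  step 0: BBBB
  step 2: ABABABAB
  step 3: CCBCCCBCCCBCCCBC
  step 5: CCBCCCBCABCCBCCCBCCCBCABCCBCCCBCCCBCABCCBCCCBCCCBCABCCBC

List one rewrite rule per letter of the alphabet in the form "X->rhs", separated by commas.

A->CCB, B->C, C->AB

  step 2 ⇒ step 3: ABABABAB ⇒ CCB·C·CCB·C·CCB·C·CCB·C
    A ↦ CCB
    B ↦ C
    C ↦ AB  (constrained at step 3)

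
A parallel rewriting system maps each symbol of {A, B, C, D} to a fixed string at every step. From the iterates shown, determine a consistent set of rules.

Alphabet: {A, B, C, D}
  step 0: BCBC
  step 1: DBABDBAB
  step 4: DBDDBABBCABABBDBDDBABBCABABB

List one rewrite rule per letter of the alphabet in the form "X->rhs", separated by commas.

  step 0 ⇒ step 1: BCBC ⇒ D·BAB·D·BAB
    B ↦ D
    C ↦ BAB
    A ↦ B  (constrained at step 1)
    D ↦ CA  (constrained at step 1)

A->B, B->D, C->BAB, D->CA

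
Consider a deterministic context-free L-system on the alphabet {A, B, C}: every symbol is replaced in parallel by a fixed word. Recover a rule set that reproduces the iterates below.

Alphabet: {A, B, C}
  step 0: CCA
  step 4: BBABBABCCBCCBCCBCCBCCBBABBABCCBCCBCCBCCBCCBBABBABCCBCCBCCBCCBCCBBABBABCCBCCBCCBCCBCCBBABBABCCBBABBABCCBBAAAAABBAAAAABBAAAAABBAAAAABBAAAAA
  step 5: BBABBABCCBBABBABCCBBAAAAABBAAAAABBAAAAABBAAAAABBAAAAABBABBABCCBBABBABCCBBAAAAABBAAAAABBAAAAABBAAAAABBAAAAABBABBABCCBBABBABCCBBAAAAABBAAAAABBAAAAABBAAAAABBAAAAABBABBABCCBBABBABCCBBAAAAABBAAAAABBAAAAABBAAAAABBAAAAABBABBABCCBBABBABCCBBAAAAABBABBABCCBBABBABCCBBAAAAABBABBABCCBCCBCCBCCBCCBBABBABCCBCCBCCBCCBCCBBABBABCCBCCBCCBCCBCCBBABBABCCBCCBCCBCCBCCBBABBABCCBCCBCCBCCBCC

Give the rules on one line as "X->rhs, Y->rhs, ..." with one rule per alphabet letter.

A->BCC, B->BBA, C->AA

  step 4 ⇒ step 5: BBABBABCCBCCBCCBCCBCCBBABBABCCBCCBCCBCCBCCBBABBABCCBCCBCCBCCBCCBBABBABCCBCCBCCBCCBCCBBABBABCCBBABBABCCBBAAAAABBAAAAABBAAAAABBAAAAABBAAAAA ⇒ BBA·BBA·BCC·BBA·BBA·BCC·BBA·AA·AA·BBA·AA·AA·BBA·AA·AA·BBA·AA·AA·BBA·AA·AA·BBA·BBA·BCC·BBA·BBA·BCC·BBA·AA·AA·BBA·AA·AA·BBA·AA·AA·BBA·AA·AA·BBA·AA·AA·BBA·BBA·BCC·BBA·BBA·BCC·BBA·AA·AA·BBA·AA·AA·BBA·AA·AA·BBA·AA·AA·BBA·AA·AA·BBA·BBA·BCC·BBA·BBA·BCC·BBA·AA·AA·BBA·AA·AA·BBA·AA·AA·BBA·AA·AA·BBA·AA·AA·BBA·BBA·BCC·BBA·BBA·BCC·BBA·AA·AA·BBA·BBA·BCC·BBA·BBA·BCC·BBA·AA·AA·BBA·BBA·BCC·BCC·BCC·BCC·BCC·BBA·BBA·BCC·BCC·BCC·BCC·BCC·BBA·BBA·BCC·BCC·BCC·BCC·BCC·BBA·BBA·BCC·BCC·BCC·BCC·BCC·BBA·BBA·BCC·BCC·BCC·BCC·BCC
    A ↦ BCC
    B ↦ BBA
    C ↦ AA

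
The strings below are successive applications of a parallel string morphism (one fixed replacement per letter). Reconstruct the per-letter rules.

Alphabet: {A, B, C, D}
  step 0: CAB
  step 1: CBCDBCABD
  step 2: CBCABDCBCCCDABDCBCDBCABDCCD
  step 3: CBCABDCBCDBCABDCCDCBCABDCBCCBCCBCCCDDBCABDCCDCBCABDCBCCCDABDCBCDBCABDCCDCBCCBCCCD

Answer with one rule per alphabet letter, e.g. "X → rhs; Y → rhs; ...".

  step 2 ⇒ step 3: CBCABDCBCCCDABDCBCDBCABDCCD ⇒ CBC·ABD·CBC·DBC·ABD·CCD·CBC·ABD·CBC·CBC·CBC·CCD·DBC·ABD·CCD·CBC·ABD·CBC·CCD·ABD·CBC·DBC·ABD·CCD·CBC·CBC·CCD
    A ↦ DBC
    B ↦ ABD
    C ↦ CBC
    D ↦ CCD

A->DBC, B->ABD, C->CBC, D->CCD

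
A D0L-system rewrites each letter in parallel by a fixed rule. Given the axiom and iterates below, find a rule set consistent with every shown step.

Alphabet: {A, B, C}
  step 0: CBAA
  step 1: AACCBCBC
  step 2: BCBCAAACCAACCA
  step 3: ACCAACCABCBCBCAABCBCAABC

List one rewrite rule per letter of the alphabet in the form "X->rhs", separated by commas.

  step 2 ⇒ step 3: BCBCAAACCAACCA ⇒ ACC·A·ACC·A·BC·BC·BC·A·A·BC·BC·A·A·BC
    A ↦ BC
    B ↦ ACC
    C ↦ A

A->BC, B->ACC, C->A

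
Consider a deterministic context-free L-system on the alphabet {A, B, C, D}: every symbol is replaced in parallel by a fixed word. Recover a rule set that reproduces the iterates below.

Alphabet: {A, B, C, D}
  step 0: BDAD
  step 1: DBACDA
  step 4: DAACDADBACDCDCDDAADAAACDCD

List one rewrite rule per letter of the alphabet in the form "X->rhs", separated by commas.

  step 0 ⇒ step 1: BDAD ⇒ DB·A·CD·A
    A ↦ CD
    B ↦ DB
    D ↦ A
    C ↦ DA  (constrained at step 1)

A->CD, B->DB, C->DA, D->A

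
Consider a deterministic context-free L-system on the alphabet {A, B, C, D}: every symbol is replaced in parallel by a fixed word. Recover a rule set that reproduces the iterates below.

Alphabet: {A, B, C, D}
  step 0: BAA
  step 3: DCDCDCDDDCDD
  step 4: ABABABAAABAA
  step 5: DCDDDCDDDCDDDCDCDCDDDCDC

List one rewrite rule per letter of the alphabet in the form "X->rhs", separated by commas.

  step 4 ⇒ step 5: ABABABAAABAA ⇒ DC·DD·DC·DD·DC·DD·DC·DC·DC·DD·DC·DC
    A ↦ DC
    B ↦ DD
  step 3 ⇒ step 4: DCDCDCDDDCDD ⇒ A·B·A·B·A·B·A·A·A·B·A·A
    C ↦ B
  step 3 ⇒ step 4: DCDCDCDDDCDD ⇒ A·B·A·B·A·B·A·A·A·B·A·A
    D ↦ A

A->DC, B->DD, C->B, D->A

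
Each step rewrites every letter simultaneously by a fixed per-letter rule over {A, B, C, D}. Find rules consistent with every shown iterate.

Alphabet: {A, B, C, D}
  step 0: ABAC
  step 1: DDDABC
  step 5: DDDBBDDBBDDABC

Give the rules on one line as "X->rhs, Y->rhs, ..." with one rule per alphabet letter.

  step 0 ⇒ step 1: ABAC ⇒ D·D·D·ABC
    A ↦ D
    B ↦ D
    C ↦ ABC
    D ↦ B  (constrained at step 1)

A->D, B->D, C->ABC, D->B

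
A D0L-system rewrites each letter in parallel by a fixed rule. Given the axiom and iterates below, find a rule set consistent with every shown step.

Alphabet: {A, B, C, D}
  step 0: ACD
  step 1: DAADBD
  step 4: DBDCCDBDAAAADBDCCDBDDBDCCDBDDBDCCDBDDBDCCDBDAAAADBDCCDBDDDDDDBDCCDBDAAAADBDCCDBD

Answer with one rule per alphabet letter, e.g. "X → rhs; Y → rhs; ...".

  step 0 ⇒ step 1: ACD ⇒ D·AA·DBD
    A ↦ D
    C ↦ AA
    D ↦ DBD
    B ↦ CC  (constrained at step 1)

A->D, B->CC, C->AA, D->DBD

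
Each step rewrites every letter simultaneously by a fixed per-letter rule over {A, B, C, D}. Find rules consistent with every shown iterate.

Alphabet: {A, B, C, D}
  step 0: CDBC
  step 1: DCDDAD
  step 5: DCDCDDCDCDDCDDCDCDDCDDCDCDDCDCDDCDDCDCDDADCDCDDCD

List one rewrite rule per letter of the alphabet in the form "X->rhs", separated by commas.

A->DB, B->DA, C->D, D->CD

  step 0 ⇒ step 1: CDBC ⇒ D·CD·DA·D
    B ↦ DA
    C ↦ D
    D ↦ CD
    A ↦ DB  (constrained at step 1)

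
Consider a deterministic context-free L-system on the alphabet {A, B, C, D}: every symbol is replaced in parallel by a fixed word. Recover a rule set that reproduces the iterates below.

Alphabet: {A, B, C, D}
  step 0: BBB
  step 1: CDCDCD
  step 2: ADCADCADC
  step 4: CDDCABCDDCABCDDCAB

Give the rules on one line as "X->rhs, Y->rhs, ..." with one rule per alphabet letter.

  step 1 ⇒ step 2: CDCDCD ⇒ A·DC·A·DC·A·DC
    C ↦ A
    D ↦ DC
    A ↦ B  (constrained at step 2)
  step 0 ⇒ step 1: BBB ⇒ CD·CD·CD
    B ↦ CD

A->B, B->CD, C->A, D->DC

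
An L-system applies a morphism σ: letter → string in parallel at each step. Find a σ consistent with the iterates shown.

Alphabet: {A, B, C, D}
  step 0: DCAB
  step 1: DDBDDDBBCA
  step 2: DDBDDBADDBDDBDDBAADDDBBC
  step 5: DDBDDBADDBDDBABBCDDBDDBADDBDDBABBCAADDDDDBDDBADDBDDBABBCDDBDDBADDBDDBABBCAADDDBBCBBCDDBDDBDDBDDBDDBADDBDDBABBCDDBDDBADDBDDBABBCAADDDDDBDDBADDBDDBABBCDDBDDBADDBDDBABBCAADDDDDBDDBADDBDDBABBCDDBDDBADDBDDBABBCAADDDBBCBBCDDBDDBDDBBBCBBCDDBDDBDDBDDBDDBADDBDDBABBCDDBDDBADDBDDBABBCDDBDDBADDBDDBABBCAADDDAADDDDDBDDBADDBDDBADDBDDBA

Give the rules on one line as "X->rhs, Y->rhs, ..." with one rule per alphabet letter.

A->BBC, B->A, C->DDD, D->DDB

  step 1 ⇒ step 2: DDBDDDBBCA ⇒ DDB·DDB·A·DDB·DDB·DDB·A·A·DDD·BBC
    A ↦ BBC
    B ↦ A
    C ↦ DDD
    D ↦ DDB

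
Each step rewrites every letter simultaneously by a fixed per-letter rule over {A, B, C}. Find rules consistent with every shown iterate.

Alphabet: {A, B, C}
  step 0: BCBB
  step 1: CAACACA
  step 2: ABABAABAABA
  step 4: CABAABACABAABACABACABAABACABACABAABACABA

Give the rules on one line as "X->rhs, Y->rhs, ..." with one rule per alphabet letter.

  step 1 ⇒ step 2: CAACACA ⇒ A·BA·BA·A·BA·A·BA
    A ↦ BA
    C ↦ A
  step 0 ⇒ step 1: BCBB ⇒ CA·A·CA·CA
    B ↦ CA

A->BA, B->CA, C->A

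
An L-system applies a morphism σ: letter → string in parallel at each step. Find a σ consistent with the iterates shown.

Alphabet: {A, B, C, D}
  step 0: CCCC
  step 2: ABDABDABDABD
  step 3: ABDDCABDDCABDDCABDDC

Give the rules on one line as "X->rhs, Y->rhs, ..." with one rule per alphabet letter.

  step 2 ⇒ step 3: ABDABDABDABD ⇒ ABD·D·C·ABD·D·C·ABD·D·C·ABD·D·C
    A ↦ ABD
    B ↦ D
    D ↦ C
    C ↦ A  (constrained at step 0)

A->ABD, B->D, C->A, D->C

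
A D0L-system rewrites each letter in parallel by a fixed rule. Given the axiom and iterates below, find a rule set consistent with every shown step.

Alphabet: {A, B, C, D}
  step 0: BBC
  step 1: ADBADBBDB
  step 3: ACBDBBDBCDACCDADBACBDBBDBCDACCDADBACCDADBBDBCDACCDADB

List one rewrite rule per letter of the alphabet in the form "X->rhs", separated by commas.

A->AC, B->ADB, C->BDB, D->CD

  step 0 ⇒ step 1: BBC ⇒ ADB·ADB·BDB
    B ↦ ADB
    C ↦ BDB
    A ↦ AC  (constrained at step 1)
    D ↦ CD  (constrained at step 1)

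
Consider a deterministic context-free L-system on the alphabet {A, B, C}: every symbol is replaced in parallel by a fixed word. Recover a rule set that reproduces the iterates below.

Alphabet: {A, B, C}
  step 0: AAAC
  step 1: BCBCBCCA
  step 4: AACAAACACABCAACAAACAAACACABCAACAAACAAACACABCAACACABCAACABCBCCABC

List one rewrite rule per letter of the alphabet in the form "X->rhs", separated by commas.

  step 0 ⇒ step 1: AAAC ⇒ BC·BC·BC·CA
    A ↦ BC
    C ↦ CA
    B ↦ AA  (constrained at step 1)

A->BC, B->AA, C->CA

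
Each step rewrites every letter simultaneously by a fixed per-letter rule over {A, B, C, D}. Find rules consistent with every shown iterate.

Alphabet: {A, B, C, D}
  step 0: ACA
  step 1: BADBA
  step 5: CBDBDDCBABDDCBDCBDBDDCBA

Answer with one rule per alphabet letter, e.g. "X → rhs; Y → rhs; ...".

  step 0 ⇒ step 1: ACA ⇒ BA·D·BA
    A ↦ BA
    C ↦ D
    B ↦ C  (constrained at step 1)
    D ↦ BD  (constrained at step 1)

A->BA, B->C, C->D, D->BD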